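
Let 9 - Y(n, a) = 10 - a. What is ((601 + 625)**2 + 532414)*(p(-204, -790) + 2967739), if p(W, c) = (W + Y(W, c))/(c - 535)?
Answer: 320162643039332/53 ≈ 6.0408e+12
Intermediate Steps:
Y(n, a) = -1 + a (Y(n, a) = 9 - (10 - a) = 9 + (-10 + a) = -1 + a)
p(W, c) = (-1 + W + c)/(-535 + c) (p(W, c) = (W + (-1 + c))/(c - 535) = (-1 + W + c)/(-535 + c))
((601 + 625)**2 + 532414)*(p(-204, -790) + 2967739) = ((601 + 625)**2 + 532414)*((-1 - 204 - 790)/(-535 - 790) + 2967739) = (1226**2 + 532414)*(-995/(-1325) + 2967739) = (1503076 + 532414)*(-1/1325*(-995) + 2967739) = 2035490*(199/265 + 2967739) = 2035490*(786451034/265) = 320162643039332/53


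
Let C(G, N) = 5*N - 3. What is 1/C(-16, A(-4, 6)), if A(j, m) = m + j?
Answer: ⅐ ≈ 0.14286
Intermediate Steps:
A(j, m) = j + m
C(G, N) = -3 + 5*N
1/C(-16, A(-4, 6)) = 1/(-3 + 5*(-4 + 6)) = 1/(-3 + 5*2) = 1/(-3 + 10) = 1/7 = ⅐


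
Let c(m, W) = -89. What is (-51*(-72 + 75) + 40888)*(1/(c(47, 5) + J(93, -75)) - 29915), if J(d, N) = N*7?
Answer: -748212781085/614 ≈ -1.2186e+9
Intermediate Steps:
J(d, N) = 7*N
(-51*(-72 + 75) + 40888)*(1/(c(47, 5) + J(93, -75)) - 29915) = (-51*(-72 + 75) + 40888)*(1/(-89 + 7*(-75)) - 29915) = (-51*3 + 40888)*(1/(-89 - 525) - 29915) = (-153 + 40888)*(1/(-614) - 29915) = 40735*(-1/614 - 29915) = 40735*(-18367811/614) = -748212781085/614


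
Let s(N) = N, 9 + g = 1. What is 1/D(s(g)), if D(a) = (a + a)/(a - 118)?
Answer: 63/8 ≈ 7.8750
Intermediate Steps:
g = -8 (g = -9 + 1 = -8)
D(a) = 2*a/(-118 + a) (D(a) = (2*a)/(-118 + a) = 2*a/(-118 + a))
1/D(s(g)) = 1/(2*(-8)/(-118 - 8)) = 1/(2*(-8)/(-126)) = 1/(2*(-8)*(-1/126)) = 1/(8/63) = 63/8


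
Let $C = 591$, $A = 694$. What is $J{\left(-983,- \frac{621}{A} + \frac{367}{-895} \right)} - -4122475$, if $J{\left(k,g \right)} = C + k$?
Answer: $4122083$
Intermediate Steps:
$J{\left(k,g \right)} = 591 + k$
$J{\left(-983,- \frac{621}{A} + \frac{367}{-895} \right)} - -4122475 = \left(591 - 983\right) - -4122475 = -392 + 4122475 = 4122083$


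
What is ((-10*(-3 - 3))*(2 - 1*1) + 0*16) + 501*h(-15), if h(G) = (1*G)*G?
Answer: 112785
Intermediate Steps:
h(G) = G² (h(G) = G*G = G²)
((-10*(-3 - 3))*(2 - 1*1) + 0*16) + 501*h(-15) = ((-10*(-3 - 3))*(2 - 1*1) + 0*16) + 501*(-15)² = ((-10*(-6))*(2 - 1) + 0) + 501*225 = (-5*(-12)*1 + 0) + 112725 = (60*1 + 0) + 112725 = (60 + 0) + 112725 = 60 + 112725 = 112785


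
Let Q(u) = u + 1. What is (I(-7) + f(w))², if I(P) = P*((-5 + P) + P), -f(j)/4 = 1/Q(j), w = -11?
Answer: 444889/25 ≈ 17796.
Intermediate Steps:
Q(u) = 1 + u
f(j) = -4/(1 + j)
I(P) = P*(-5 + 2*P)
(I(-7) + f(w))² = (-7*(-5 + 2*(-7)) - 4/(1 - 11))² = (-7*(-5 - 14) - 4/(-10))² = (-7*(-19) - 4*(-⅒))² = (133 + ⅖)² = (667/5)² = 444889/25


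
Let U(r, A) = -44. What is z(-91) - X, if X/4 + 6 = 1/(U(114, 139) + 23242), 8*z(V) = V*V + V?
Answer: 48611401/46396 ≈ 1047.8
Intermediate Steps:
z(V) = V/8 + V²/8 (z(V) = (V*V + V)/8 = (V² + V)/8 = (V + V²)/8 = V/8 + V²/8)
X = -278374/11599 (X = -24 + 4/(-44 + 23242) = -24 + 4/23198 = -24 + 4*(1/23198) = -24 + 2/11599 = -278374/11599 ≈ -24.000)
z(-91) - X = (⅛)*(-91)*(1 - 91) - 1*(-278374/11599) = (⅛)*(-91)*(-90) + 278374/11599 = 4095/4 + 278374/11599 = 48611401/46396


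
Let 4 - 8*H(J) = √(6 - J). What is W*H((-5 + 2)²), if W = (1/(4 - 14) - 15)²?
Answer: 22801/200 - 22801*I*√3/800 ≈ 114.01 - 49.366*I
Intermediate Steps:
W = 22801/100 (W = (1/(-10) - 15)² = (-⅒ - 15)² = (-151/10)² = 22801/100 ≈ 228.01)
H(J) = ½ - √(6 - J)/8
W*H((-5 + 2)²) = 22801*(½ - √(6 - (-5 + 2)²)/8)/100 = 22801*(½ - √(6 - 1*(-3)²)/8)/100 = 22801*(½ - √(6 - 1*9)/8)/100 = 22801*(½ - √(6 - 9)/8)/100 = 22801*(½ - I*√3/8)/100 = 22801/200 - 22801*I*√3/800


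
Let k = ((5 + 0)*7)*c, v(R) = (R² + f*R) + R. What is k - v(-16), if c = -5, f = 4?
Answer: -351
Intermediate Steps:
v(R) = R² + 5*R (v(R) = (R² + 4*R) + R = R² + 5*R)
k = -175 (k = ((5 + 0)*7)*(-5) = (5*7)*(-5) = 35*(-5) = -175)
k - v(-16) = -175 - (-16)*(5 - 16) = -175 - (-16)*(-11) = -175 - 1*176 = -175 - 176 = -351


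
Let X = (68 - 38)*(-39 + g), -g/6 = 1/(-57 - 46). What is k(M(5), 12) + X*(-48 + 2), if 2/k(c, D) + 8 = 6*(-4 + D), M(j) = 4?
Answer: 110703703/2060 ≈ 53740.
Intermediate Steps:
g = 6/103 (g = -6/(-57 - 46) = -6/(-103) = -6*(-1/103) = 6/103 ≈ 0.058252)
k(c, D) = 2/(-32 + 6*D) (k(c, D) = 2/(-8 + 6*(-4 + D)) = 2/(-8 + (-24 + 6*D)) = 2/(-32 + 6*D))
X = -120330/103 (X = (68 - 38)*(-39 + 6/103) = 30*(-4011/103) = -120330/103 ≈ -1168.3)
k(M(5), 12) + X*(-48 + 2) = 1/(-16 + 3*12) - 120330*(-48 + 2)/103 = 1/(-16 + 36) - 120330/103*(-46) = 1/20 + 5535180/103 = 110703703/2060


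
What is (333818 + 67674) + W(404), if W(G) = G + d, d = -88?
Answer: 401808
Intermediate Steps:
W(G) = -88 + G (W(G) = G - 88 = -88 + G)
(333818 + 67674) + W(404) = (333818 + 67674) + (-88 + 404) = 401492 + 316 = 401808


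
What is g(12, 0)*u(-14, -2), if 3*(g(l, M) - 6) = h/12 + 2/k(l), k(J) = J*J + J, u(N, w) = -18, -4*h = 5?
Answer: -11175/104 ≈ -107.45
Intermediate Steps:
h = -5/4 (h = -¼*5 = -5/4 ≈ -1.2500)
k(J) = J + J² (k(J) = J² + J = J + J²)
g(l, M) = 859/144 + 2/(3*l*(1 + l)) (g(l, M) = 6 + (-5/4/12 + 2/((l*(1 + l))))/3 = 6 + (-5/4*1/12 + 2*(1/(l*(1 + l))))/3 = 6 + (-5/48 + 2/(l*(1 + l)))/3 = 6 + (-5/144 + 2/(3*l*(1 + l))) = 859/144 + 2/(3*l*(1 + l)))
g(12, 0)*u(-14, -2) = ((1/144)*(96 + 859*12*(1 + 12))/(12*(1 + 12)))*(-18) = ((1/144)*(1/12)*(96 + 859*12*13)/13)*(-18) = ((1/144)*(1/12)*(1/13)*(96 + 134004))*(-18) = ((1/144)*(1/12)*(1/13)*134100)*(-18) = (3725/624)*(-18) = -11175/104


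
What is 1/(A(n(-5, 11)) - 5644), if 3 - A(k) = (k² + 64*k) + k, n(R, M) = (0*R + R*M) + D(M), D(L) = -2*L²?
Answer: -1/74545 ≈ -1.3415e-5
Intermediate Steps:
n(R, M) = -2*M² + M*R (n(R, M) = (0*R + R*M) - 2*M² = (0 + M*R) - 2*M² = M*R - 2*M² = -2*M² + M*R)
A(k) = 3 - k² - 65*k (A(k) = 3 - ((k² + 64*k) + k) = 3 - (k² + 65*k) = 3 + (-k² - 65*k) = 3 - k² - 65*k)
1/(A(n(-5, 11)) - 5644) = 1/((3 - (11*(-5 - 2*11))² - 715*(-5 - 2*11)) - 5644) = 1/((3 - (11*(-5 - 22))² - 715*(-5 - 22)) - 5644) = 1/((3 - (11*(-27))² - 715*(-27)) - 5644) = 1/((3 - 1*(-297)² - 65*(-297)) - 5644) = 1/((3 - 1*88209 + 19305) - 5644) = 1/((3 - 88209 + 19305) - 5644) = 1/(-68901 - 5644) = 1/(-74545) = -1/74545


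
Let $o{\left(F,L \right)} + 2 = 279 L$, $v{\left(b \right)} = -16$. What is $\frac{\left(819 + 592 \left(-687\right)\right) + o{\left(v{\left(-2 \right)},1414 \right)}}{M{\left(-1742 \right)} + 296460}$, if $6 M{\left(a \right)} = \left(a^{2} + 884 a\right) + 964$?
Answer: $- \frac{34143}{1637180} \approx -0.020855$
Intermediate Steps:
$o{\left(F,L \right)} = -2 + 279 L$
$M{\left(a \right)} = \frac{482}{3} + \frac{a^{2}}{6} + \frac{442 a}{3}$ ($M{\left(a \right)} = \frac{\left(a^{2} + 884 a\right) + 964}{6} = \frac{964 + a^{2} + 884 a}{6} = \frac{482}{3} + \frac{a^{2}}{6} + \frac{442 a}{3}$)
$\frac{\left(819 + 592 \left(-687\right)\right) + o{\left(v{\left(-2 \right)},1414 \right)}}{M{\left(-1742 \right)} + 296460} = \frac{\left(819 + 592 \left(-687\right)\right) + \left(-2 + 279 \cdot 1414\right)}{\left(\frac{482}{3} + \frac{\left(-1742\right)^{2}}{6} + \frac{442}{3} \left(-1742\right)\right) + 296460} = \frac{\left(819 - 406704\right) + \left(-2 + 394506\right)}{\left(\frac{482}{3} + \frac{1}{6} \cdot 3034564 - \frac{769964}{3}\right) + 296460} = \frac{-405885 + 394504}{\left(\frac{482}{3} + \frac{1517282}{3} - \frac{769964}{3}\right) + 296460} = - \frac{11381}{\frac{747800}{3} + 296460} = - \frac{11381}{\frac{1637180}{3}} = \left(-11381\right) \frac{3}{1637180} = - \frac{34143}{1637180}$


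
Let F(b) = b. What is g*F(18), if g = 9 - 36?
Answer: -486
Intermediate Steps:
g = -27
g*F(18) = -27*18 = -486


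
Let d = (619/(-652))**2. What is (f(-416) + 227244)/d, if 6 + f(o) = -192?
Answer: 96518162784/383161 ≈ 2.5190e+5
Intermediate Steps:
f(o) = -198 (f(o) = -6 - 192 = -198)
d = 383161/425104 (d = (619*(-1/652))**2 = (-619/652)**2 = 383161/425104 ≈ 0.90133)
(f(-416) + 227244)/d = (-198 + 227244)/(383161/425104) = 227046*(425104/383161) = 96518162784/383161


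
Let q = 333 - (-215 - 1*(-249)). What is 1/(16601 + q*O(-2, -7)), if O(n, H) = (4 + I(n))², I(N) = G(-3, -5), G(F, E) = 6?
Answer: 1/46501 ≈ 2.1505e-5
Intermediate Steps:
I(N) = 6
O(n, H) = 100 (O(n, H) = (4 + 6)² = 10² = 100)
q = 299 (q = 333 - (-215 + 249) = 333 - 1*34 = 333 - 34 = 299)
1/(16601 + q*O(-2, -7)) = 1/(16601 + 299*100) = 1/(16601 + 29900) = 1/46501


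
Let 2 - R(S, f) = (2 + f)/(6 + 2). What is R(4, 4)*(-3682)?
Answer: -9205/2 ≈ -4602.5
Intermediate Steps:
R(S, f) = 7/4 - f/8 (R(S, f) = 2 - (2 + f)/(6 + 2) = 2 - (2 + f)/8 = 2 - (1/4 + f/8) = 2 + (-1/4 - f/8) = 7/4 - f/8)
R(4, 4)*(-3682) = (7/4 - 1/8*4)*(-3682) = (7/4 - 1/2)*(-3682) = (5/4)*(-3682) = -9205/2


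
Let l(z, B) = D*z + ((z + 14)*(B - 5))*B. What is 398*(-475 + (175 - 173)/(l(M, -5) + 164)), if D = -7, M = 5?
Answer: -203984154/1079 ≈ -1.8905e+5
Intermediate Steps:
l(z, B) = -7*z + B*(-5 + B)*(14 + z) (l(z, B) = -7*z + ((z + 14)*(B - 5))*B = -7*z + ((14 + z)*(-5 + B))*B = -7*z + ((-5 + B)*(14 + z))*B = -7*z + B*(-5 + B)*(14 + z))
398*(-475 + (175 - 173)/(l(M, -5) + 164)) = 398*(-475 + (175 - 173)/((-70*(-5) - 7*5 + 14*(-5)**2 + 5*(-5)**2 - 5*(-5)*5) + 164)) = 398*(-475 + 2/((350 - 35 + 14*25 + 5*25 + 125) + 164)) = 398*(-475 + 2/((350 - 35 + 350 + 125 + 125) + 164)) = 398*(-475 + 2/(915 + 164)) = 398*(-475 + 2/1079) = 398*(-512523/1079) = -203984154/1079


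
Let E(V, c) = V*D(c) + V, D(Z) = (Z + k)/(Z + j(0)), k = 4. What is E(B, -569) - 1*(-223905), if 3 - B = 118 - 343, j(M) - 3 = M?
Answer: 63494049/283 ≈ 2.2436e+5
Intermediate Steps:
j(M) = 3 + M
D(Z) = (4 + Z)/(3 + Z) (D(Z) = (Z + 4)/(Z + (3 + 0)) = (4 + Z)/(Z + 3) = (4 + Z)/(3 + Z))
B = 228 (B = 3 - (118 - 343) = 3 - 1*(-225) = 3 + 225 = 228)
E(V, c) = V + V*(4 + c)/(3 + c) (E(V, c) = V*((4 + c)/(3 + c)) + V = V*(4 + c)/(3 + c) + V = V + V*(4 + c)/(3 + c))
E(B, -569) - 1*(-223905) = 228*(7 + 2*(-569))/(3 - 569) - 1*(-223905) = 228*(7 - 1138)/(-566) + 223905 = 228*(-1/566)*(-1131) + 223905 = 128934/283 + 223905 = 63494049/283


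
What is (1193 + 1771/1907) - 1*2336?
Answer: -2177930/1907 ≈ -1142.1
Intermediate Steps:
(1193 + 1771/1907) - 1*2336 = (1193 + 1771*(1/1907)) - 2336 = (1193 + 1771/1907) - 2336 = 2276822/1907 - 2336 = -2177930/1907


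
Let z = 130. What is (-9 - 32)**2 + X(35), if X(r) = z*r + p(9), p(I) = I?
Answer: 6240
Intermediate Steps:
X(r) = 9 + 130*r (X(r) = 130*r + 9 = 9 + 130*r)
(-9 - 32)**2 + X(35) = (-9 - 32)**2 + (9 + 130*35) = (-41)**2 + (9 + 4550) = 1681 + 4559 = 6240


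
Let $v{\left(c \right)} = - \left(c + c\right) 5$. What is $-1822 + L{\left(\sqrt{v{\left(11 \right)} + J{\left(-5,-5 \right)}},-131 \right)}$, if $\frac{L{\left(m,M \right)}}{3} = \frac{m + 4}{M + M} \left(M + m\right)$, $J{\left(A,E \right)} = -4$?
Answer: $- \frac{237725}{131} + \frac{381 i \sqrt{114}}{262} \approx -1814.7 + 15.527 i$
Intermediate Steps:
$v{\left(c \right)} = - 10 c$ ($v{\left(c \right)} = - 2 c 5 = - 10 c$)
$L{\left(m,M \right)} = \frac{3 \left(4 + m\right) \left(M + m\right)}{2 M}$ ($L{\left(m,M \right)} = 3 \frac{m + 4}{M + M} \left(M + m\right) = 3 \frac{4 + m}{2 M} \left(M + m\right) = 3 \frac{\left(4 + m\right) \left(M + m\right)}{2 M} = \frac{3 \left(4 + m\right) \left(M + m\right)}{2 M}$)
$-1822 + L{\left(\sqrt{v{\left(11 \right)} + J{\left(-5,-5 \right)}},-131 \right)} = -1822 + \frac{3 \left(\left(\sqrt{\left(-10\right) 11 - 4}\right)^{2} + 4 \sqrt{\left(-10\right) 11 - 4} - 131 \left(4 + \sqrt{\left(-10\right) 11 - 4}\right)\right)}{2 \left(-131\right)} = -1822 + \frac{3}{2} \left(- \frac{1}{131}\right) \left(\left(\sqrt{-110 - 4}\right)^{2} + 4 \sqrt{-110 - 4} - 131 \left(4 + \sqrt{-110 - 4}\right)\right) = -1822 + \frac{3}{2} \left(- \frac{1}{131}\right) \left(\left(\sqrt{-114}\right)^{2} + 4 \sqrt{-114} - 131 \left(4 + \sqrt{-114}\right)\right) = -1822 + \frac{3}{2} \left(- \frac{1}{131}\right) \left(\left(i \sqrt{114}\right)^{2} + 4 i \sqrt{114} - 131 \left(4 + i \sqrt{114}\right)\right) = -1822 + \frac{3}{2} \left(- \frac{1}{131}\right) \left(-114 + 4 i \sqrt{114} - \left(524 + 131 i \sqrt{114}\right)\right) = -1822 + \frac{3}{2} \left(- \frac{1}{131}\right) \left(-638 - 127 i \sqrt{114}\right) = -1822 + \left(\frac{957}{131} + \frac{381 i \sqrt{114}}{262}\right) = - \frac{237725}{131} + \frac{381 i \sqrt{114}}{262}$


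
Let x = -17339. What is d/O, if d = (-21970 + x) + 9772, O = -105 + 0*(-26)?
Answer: 29537/105 ≈ 281.30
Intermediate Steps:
O = -105 (O = -105 + 0 = -105)
d = -29537 (d = (-21970 - 17339) + 9772 = -39309 + 9772 = -29537)
d/O = -29537/(-105) = -29537*(-1/105) = 29537/105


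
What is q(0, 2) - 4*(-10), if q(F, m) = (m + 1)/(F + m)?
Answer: 83/2 ≈ 41.500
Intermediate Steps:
q(F, m) = (1 + m)/(F + m)
q(0, 2) - 4*(-10) = (1 + 2)/(0 + 2) - 4*(-10) = 3/2 + 40 = 83/2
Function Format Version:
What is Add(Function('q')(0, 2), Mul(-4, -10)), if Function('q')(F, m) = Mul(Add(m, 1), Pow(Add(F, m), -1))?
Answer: Rational(83, 2) ≈ 41.500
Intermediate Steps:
Function('q')(F, m) = Mul(Pow(Add(F, m), -1), Add(1, m)) (Function('q')(F, m) = Mul(Add(1, m), Pow(Add(F, m), -1)) = Mul(Pow(Add(F, m), -1), Add(1, m)))
Add(Function('q')(0, 2), Mul(-4, -10)) = Add(Mul(Pow(Add(0, 2), -1), Add(1, 2)), Mul(-4, -10)) = Add(Mul(Pow(2, -1), 3), 40) = Add(Mul(Rational(1, 2), 3), 40) = Add(Rational(3, 2), 40) = Rational(83, 2)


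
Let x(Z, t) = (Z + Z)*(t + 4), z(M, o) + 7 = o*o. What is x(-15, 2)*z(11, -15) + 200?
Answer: -39040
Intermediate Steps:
z(M, o) = -7 + o² (z(M, o) = -7 + o*o = -7 + o²)
x(Z, t) = 2*Z*(4 + t) (x(Z, t) = (2*Z)*(4 + t) = 2*Z*(4 + t))
x(-15, 2)*z(11, -15) + 200 = (2*(-15)*(4 + 2))*(-7 + (-15)²) + 200 = (2*(-15)*6)*(-7 + 225) + 200 = -180*218 + 200 = -39240 + 200 = -39040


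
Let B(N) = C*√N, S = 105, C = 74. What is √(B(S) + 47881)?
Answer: √(47881 + 74*√105) ≈ 220.54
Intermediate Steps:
B(N) = 74*√N
√(B(S) + 47881) = √(74*√105 + 47881) = √(47881 + 74*√105)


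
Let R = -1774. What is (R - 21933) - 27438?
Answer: -51145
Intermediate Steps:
(R - 21933) - 27438 = (-1774 - 21933) - 27438 = -23707 - 27438 = -51145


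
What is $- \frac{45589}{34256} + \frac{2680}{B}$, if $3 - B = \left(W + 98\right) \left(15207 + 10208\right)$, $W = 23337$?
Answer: $- \frac{13576462001769}{10201445740816} \approx -1.3308$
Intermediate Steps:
$B = -595600522$ ($B = 3 - \left(23337 + 98\right) \left(15207 + 10208\right) = 3 - 23435 \cdot 25415 = 3 - 595600525 = -595600522$)
$- \frac{45589}{34256} + \frac{2680}{B} = - \frac{45589}{34256} + \frac{2680}{-595600522} = \left(-45589\right) \frac{1}{34256} + 2680 \left(- \frac{1}{595600522}\right) = - \frac{45589}{34256} - \frac{1340}{297800261} = - \frac{13576462001769}{10201445740816}$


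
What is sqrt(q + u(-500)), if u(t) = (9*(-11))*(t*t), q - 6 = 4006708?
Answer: I*sqrt(20743286) ≈ 4554.5*I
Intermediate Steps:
q = 4006714 (q = 6 + 4006708 = 4006714)
u(t) = -99*t**2
sqrt(q + u(-500)) = sqrt(4006714 - 99*(-500)**2) = sqrt(4006714 - 99*250000) = sqrt(4006714 - 24750000) = sqrt(-20743286) = I*sqrt(20743286)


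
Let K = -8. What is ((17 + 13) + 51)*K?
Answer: -648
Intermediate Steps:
((17 + 13) + 51)*K = ((17 + 13) + 51)*(-8) = (30 + 51)*(-8) = 81*(-8) = -648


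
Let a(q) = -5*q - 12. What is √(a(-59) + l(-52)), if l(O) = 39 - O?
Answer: √374 ≈ 19.339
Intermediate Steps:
a(q) = -12 - 5*q
√(a(-59) + l(-52)) = √((-12 - 5*(-59)) + (39 - 1*(-52))) = √((-12 + 295) + (39 + 52)) = √(283 + 91) = √374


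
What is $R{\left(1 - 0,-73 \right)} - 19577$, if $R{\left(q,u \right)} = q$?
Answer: $-19576$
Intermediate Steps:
$R{\left(1 - 0,-73 \right)} - 19577 = \left(1 - 0\right) - 19577 = \left(1 + 0\right) - 19577 = 1 - 19577 = -19576$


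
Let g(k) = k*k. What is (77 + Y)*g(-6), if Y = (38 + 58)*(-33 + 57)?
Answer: 85716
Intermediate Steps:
g(k) = k²
Y = 2304 (Y = 96*24 = 2304)
(77 + Y)*g(-6) = (77 + 2304)*(-6)² = 2381*36 = 85716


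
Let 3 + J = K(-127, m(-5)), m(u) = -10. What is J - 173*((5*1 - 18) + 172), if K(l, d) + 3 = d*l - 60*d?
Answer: -25643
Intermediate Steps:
K(l, d) = -3 - 60*d + d*l (K(l, d) = -3 + (d*l - 60*d) = -3 + (-60*d + d*l) = -3 - 60*d + d*l)
J = 1864 (J = -3 + (-3 - 60*(-10) - 10*(-127)) = -3 + (-3 + 600 + 1270) = -3 + 1867 = 1864)
J - 173*((5*1 - 18) + 172) = 1864 - 173*((5*1 - 18) + 172) = 1864 - 173*((5 - 18) + 172) = 1864 - 173*(-13 + 172) = 1864 - 173*159 = 1864 - 1*27507 = 1864 - 27507 = -25643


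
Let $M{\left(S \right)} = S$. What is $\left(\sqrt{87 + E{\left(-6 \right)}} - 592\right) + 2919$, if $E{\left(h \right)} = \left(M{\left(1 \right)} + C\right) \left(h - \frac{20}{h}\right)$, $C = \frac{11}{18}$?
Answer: $2327 + \frac{\sqrt{6699}}{9} \approx 2336.1$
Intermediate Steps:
$C = \frac{11}{18}$ ($C = 11 \cdot \frac{1}{18} = \frac{11}{18} \approx 0.61111$)
$E{\left(h \right)} = - \frac{290}{9 h} + \frac{29 h}{18}$ ($E{\left(h \right)} = \left(1 + \frac{11}{18}\right) \left(h - \frac{20}{h}\right) = \frac{29 \left(h - \frac{20}{h}\right)}{18} = - \frac{290}{9 h} + \frac{29 h}{18}$)
$\left(\sqrt{87 + E{\left(-6 \right)}} - 592\right) + 2919 = \left(\sqrt{87 + \frac{29 \left(-20 + \left(-6\right)^{2}\right)}{18 \left(-6\right)}} - 592\right) + 2919 = \left(\sqrt{87 + \frac{29}{18} \left(- \frac{1}{6}\right) \left(-20 + 36\right)} - 592\right) + 2919 = \left(\sqrt{87 + \frac{29}{18} \left(- \frac{1}{6}\right) 16} - 592\right) + 2919 = \left(\sqrt{87 - \frac{116}{27}} - 592\right) + 2919 = \left(\sqrt{\frac{2233}{27}} - 592\right) + 2919 = \left(\frac{\sqrt{6699}}{9} - 592\right) + 2919 = \left(-592 + \frac{\sqrt{6699}}{9}\right) + 2919 = 2327 + \frac{\sqrt{6699}}{9}$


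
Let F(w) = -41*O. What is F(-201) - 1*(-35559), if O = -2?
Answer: 35641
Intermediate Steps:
F(w) = 82 (F(w) = -41*(-2) = 82)
F(-201) - 1*(-35559) = 82 - 1*(-35559) = 82 + 35559 = 35641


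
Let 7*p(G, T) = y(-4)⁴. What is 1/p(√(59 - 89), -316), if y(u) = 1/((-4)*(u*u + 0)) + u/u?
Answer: 16777216/2250423 ≈ 7.4551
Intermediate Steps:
y(u) = 1 - 1/(4*u²) (y(u) = -1/(4*(u² + 0)) + 1 = -1/(4*u²) + 1 = 1 - 1/(4*u²))
p(G, T) = 2250423/16777216 (p(G, T) = (1 - ¼/(-4)²)⁴/7 = (1 - ¼*1/16)⁴/7 = (1 - 1/64)⁴/7 = (63/64)⁴/7 = (⅐)*(15752961/16777216) = 2250423/16777216)
1/p(√(59 - 89), -316) = 1/(2250423/16777216) = 16777216/2250423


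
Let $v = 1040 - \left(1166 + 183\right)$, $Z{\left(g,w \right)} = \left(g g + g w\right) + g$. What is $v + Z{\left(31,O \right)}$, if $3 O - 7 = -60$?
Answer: $\frac{406}{3} \approx 135.33$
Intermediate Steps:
$O = - \frac{53}{3}$ ($O = \frac{7}{3} + \frac{1}{3} \left(-60\right) = \frac{7}{3} - 20 = - \frac{53}{3} \approx -17.667$)
$Z{\left(g,w \right)} = g + g^{2} + g w$ ($Z{\left(g,w \right)} = \left(g^{2} + g w\right) + g = g + g^{2} + g w$)
$v = -309$ ($v = 1040 - 1349 = -309$)
$v + Z{\left(31,O \right)} = -309 + 31 \left(1 + 31 - \frac{53}{3}\right) = -309 + 31 \cdot \frac{43}{3} = -309 + \frac{1333}{3} = \frac{406}{3}$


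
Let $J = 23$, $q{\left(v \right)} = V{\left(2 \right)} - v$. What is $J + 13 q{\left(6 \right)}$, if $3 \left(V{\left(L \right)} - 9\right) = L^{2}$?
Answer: $\frac{238}{3} \approx 79.333$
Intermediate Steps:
$V{\left(L \right)} = 9 + \frac{L^{2}}{3}$
$q{\left(v \right)} = \frac{31}{3} - v$ ($q{\left(v \right)} = \left(9 + \frac{2^{2}}{3}\right) - v = \left(9 + \frac{1}{3} \cdot 4\right) - v = \left(9 + \frac{4}{3}\right) - v = \frac{31}{3} - v$)
$J + 13 q{\left(6 \right)} = 23 + 13 \left(\frac{31}{3} - 6\right) = 23 + 13 \cdot \frac{13}{3} = 23 + \frac{169}{3} = \frac{238}{3}$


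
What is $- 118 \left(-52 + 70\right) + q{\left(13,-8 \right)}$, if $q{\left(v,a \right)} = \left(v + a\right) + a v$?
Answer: $-2223$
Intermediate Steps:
$q{\left(v,a \right)} = a + v + a v$ ($q{\left(v,a \right)} = \left(a + v\right) + a v = a + v + a v$)
$- 118 \left(-52 + 70\right) + q{\left(13,-8 \right)} = - 118 \left(-52 + 70\right) - 99 = \left(-118\right) 18 - 99 = -2124 - 99 = -2223$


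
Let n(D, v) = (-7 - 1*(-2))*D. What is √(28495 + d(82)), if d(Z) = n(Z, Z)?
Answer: √28085 ≈ 167.59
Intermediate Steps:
n(D, v) = -5*D (n(D, v) = (-7 + 2)*D = -5*D)
d(Z) = -5*Z
√(28495 + d(82)) = √(28495 - 5*82) = √(28495 - 410) = √28085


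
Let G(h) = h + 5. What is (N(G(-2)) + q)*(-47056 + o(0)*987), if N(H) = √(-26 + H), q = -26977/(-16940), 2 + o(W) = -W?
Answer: -132268231/1694 - 49030*I*√23 ≈ -78080.0 - 2.3514e+5*I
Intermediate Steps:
G(h) = 5 + h
o(W) = -2 - W
q = 26977/16940 (q = -26977*(-1/16940) = 26977/16940 ≈ 1.5925)
(N(G(-2)) + q)*(-47056 + o(0)*987) = (√(-26 + (5 - 2)) + 26977/16940)*(-47056 + (-2 - 1*0)*987) = (√(-26 + 3) + 26977/16940)*(-47056 + (-2 + 0)*987) = (√(-23) + 26977/16940)*(-47056 - 2*987) = (I*√23 + 26977/16940)*(-47056 - 1974) = (26977/16940 + I*√23)*(-49030) = -132268231/1694 - 49030*I*√23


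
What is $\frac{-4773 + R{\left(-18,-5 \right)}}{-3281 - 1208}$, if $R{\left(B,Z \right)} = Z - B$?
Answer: $\frac{4760}{4489} \approx 1.0604$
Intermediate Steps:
$\frac{-4773 + R{\left(-18,-5 \right)}}{-3281 - 1208} = \frac{-4773 - -13}{-3281 - 1208} = \frac{-4773 + \left(-5 + 18\right)}{-4489} = \left(-4773 + 13\right) \left(- \frac{1}{4489}\right) = \left(-4760\right) \left(- \frac{1}{4489}\right) = \frac{4760}{4489}$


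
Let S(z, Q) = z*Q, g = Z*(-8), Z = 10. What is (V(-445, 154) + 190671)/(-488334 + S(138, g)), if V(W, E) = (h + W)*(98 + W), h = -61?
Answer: -366253/499374 ≈ -0.73342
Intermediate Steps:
g = -80 (g = 10*(-8) = -80)
V(W, E) = (-61 + W)*(98 + W)
S(z, Q) = Q*z
(V(-445, 154) + 190671)/(-488334 + S(138, g)) = ((-5978 + (-445)² + 37*(-445)) + 190671)/(-488334 - 80*138) = ((-5978 + 198025 - 16465) + 190671)/(-488334 - 11040) = (175582 + 190671)/(-499374) = 366253*(-1/499374) = -366253/499374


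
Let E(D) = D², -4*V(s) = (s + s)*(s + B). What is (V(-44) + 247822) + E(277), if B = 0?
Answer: 323583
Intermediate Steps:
V(s) = -s²/2 (V(s) = -(s + s)*(s + 0)/4 = -2*s*s/4 = -s²/2)
(V(-44) + 247822) + E(277) = (-½*(-44)² + 247822) + 277² = (-½*1936 + 247822) + 76729 = (-968 + 247822) + 76729 = 246854 + 76729 = 323583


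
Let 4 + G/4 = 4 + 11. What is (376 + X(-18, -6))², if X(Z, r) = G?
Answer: 176400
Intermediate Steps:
G = 44 (G = -16 + 4*(4 + 11) = -16 + 4*15 = -16 + 60 = 44)
X(Z, r) = 44
(376 + X(-18, -6))² = (376 + 44)² = 420² = 176400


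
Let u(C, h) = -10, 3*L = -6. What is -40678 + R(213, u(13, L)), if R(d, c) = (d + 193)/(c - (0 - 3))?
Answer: -40736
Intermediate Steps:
L = -2 (L = (1/3)*(-6) = -2)
R(d, c) = (193 + d)/(3 + c) (R(d, c) = (193 + d)/(c - 1*(-3)) = (193 + d)/(c + 3) = (193 + d)/(3 + c))
-40678 + R(213, u(13, L)) = -40678 + (193 + 213)/(3 - 10) = -40678 + 406/(-7) = -40678 - 1/7*406 = -40678 - 58 = -40736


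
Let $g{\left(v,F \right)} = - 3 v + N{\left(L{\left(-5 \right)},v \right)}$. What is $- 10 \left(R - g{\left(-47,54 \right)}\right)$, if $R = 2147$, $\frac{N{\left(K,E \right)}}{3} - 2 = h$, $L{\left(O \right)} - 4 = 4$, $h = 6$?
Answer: $-19820$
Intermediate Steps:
$L{\left(O \right)} = 8$ ($L{\left(O \right)} = 4 + 4 = 8$)
$N{\left(K,E \right)} = 24$ ($N{\left(K,E \right)} = 6 + 3 \cdot 6 = 6 + 18 = 24$)
$g{\left(v,F \right)} = 24 - 3 v$ ($g{\left(v,F \right)} = - 3 v + 24 = 24 - 3 v$)
$- 10 \left(R - g{\left(-47,54 \right)}\right) = - 10 \left(2147 - \left(24 - -141\right)\right) = - 10 \left(2147 - \left(24 + 141\right)\right) = - 10 \left(2147 - 165\right) = \left(-10\right) 1982 = -19820$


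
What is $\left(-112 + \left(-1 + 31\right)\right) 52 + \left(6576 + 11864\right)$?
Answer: $14176$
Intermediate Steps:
$\left(-112 + \left(-1 + 31\right)\right) 52 + \left(6576 + 11864\right) = \left(-112 + 30\right) 52 + 18440 = \left(-82\right) 52 + 18440 = -4264 + 18440 = 14176$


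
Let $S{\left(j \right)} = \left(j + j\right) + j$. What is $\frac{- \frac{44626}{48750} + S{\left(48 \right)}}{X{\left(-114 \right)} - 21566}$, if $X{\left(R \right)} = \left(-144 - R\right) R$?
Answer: $- \frac{81109}{10286250} \approx -0.0078852$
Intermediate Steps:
$X{\left(R \right)} = R \left(-144 - R\right)$
$S{\left(j \right)} = 3 j$ ($S{\left(j \right)} = 2 j + j = 3 j$)
$\frac{- \frac{44626}{48750} + S{\left(48 \right)}}{X{\left(-114 \right)} - 21566} = \frac{- \frac{44626}{48750} + 3 \cdot 48}{\left(-1\right) \left(-114\right) \left(144 - 114\right) - 21566} = \frac{\left(-44626\right) \frac{1}{48750} + 144}{\left(-1\right) \left(-114\right) 30 - 21566} = \frac{- \frac{22313}{24375} + 144}{3420 - 21566} = \frac{3487687}{24375 \left(-18146\right)} = \frac{3487687}{24375} \left(- \frac{1}{18146}\right) = - \frac{81109}{10286250}$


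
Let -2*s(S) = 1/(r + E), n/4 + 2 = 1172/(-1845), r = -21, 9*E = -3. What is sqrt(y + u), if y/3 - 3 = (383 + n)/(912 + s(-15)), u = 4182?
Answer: sqrt(2400956325173551215)/23931495 ≈ 64.747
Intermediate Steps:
E = -1/3 (E = (1/9)*(-3) = -1/3 ≈ -0.33333)
n = -19448/1845 (n = -8 + 4*(1172/(-1845)) = -8 + 4*(1172*(-1/1845)) = -8 + 4*(-1172/1845) = -8 - 4688/1845 = -19448/1845 ≈ -10.541)
s(S) = 3/128 (s(S) = -1/(2*(-21 - 1/3)) = -1/(2*(-64/3)) = -1/2*(-3/64) = 3/128)
y = 734110301/71794485 (y = 9 + 3*((383 - 19448/1845)/(912 + 3/128)) = 9 + 3*(687187/(1845*(116739/128))) = 9 + 3*((687187/1845)*(128/116739)) = 9 + 3*(87959936/215383455) = 9 + 87959936/71794485 = 734110301/71794485 ≈ 10.225)
sqrt(y + u) = sqrt(734110301/71794485 + 4182) = sqrt(300978646571/71794485) = sqrt(2400956325173551215)/23931495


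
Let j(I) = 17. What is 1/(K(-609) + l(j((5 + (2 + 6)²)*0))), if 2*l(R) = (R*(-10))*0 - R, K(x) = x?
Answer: -2/1235 ≈ -0.0016194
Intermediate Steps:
l(R) = -R/2 (l(R) = ((R*(-10))*0 - R)/2 = (-10*R*0 - R)/2 = (0 - R)/2 = (-R)/2 = -R/2)
1/(K(-609) + l(j((5 + (2 + 6)²)*0))) = 1/(-609 - ½*17) = 1/(-609 - 17/2) = 1/(-1235/2) = -2/1235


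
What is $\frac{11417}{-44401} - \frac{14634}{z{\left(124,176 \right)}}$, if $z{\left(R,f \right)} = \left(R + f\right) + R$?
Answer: $- \frac{46757503}{1344716} \approx -34.771$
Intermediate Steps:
$z{\left(R,f \right)} = f + 2 R$
$\frac{11417}{-44401} - \frac{14634}{z{\left(124,176 \right)}} = \frac{11417}{-44401} - \frac{14634}{176 + 2 \cdot 124} = 11417 \left(- \frac{1}{44401}\right) - \frac{14634}{176 + 248} = - \frac{1631}{6343} - \frac{14634}{424} = - \frac{1631}{6343} - \frac{7317}{212} = - \frac{46757503}{1344716}$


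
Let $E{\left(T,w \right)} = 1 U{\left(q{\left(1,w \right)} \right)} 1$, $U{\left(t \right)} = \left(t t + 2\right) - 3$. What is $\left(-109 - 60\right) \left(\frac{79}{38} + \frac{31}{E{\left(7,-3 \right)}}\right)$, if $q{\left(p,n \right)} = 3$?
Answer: $- \frac{152945}{152} \approx -1006.2$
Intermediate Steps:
$U{\left(t \right)} = -1 + t^{2}$ ($U{\left(t \right)} = \left(t^{2} + 2\right) - 3 = \left(2 + t^{2}\right) - 3 = -1 + t^{2}$)
$E{\left(T,w \right)} = 8$ ($E{\left(T,w \right)} = 1 \left(-1 + 3^{2}\right) 1 = 1 \left(-1 + 9\right) 1 = 1 \cdot 8 \cdot 1 = 8 \cdot 1 = 8$)
$\left(-109 - 60\right) \left(\frac{79}{38} + \frac{31}{E{\left(7,-3 \right)}}\right) = \left(-109 - 60\right) \left(\frac{79}{38} + \frac{31}{8}\right) = \left(-109 - 60\right) \left(79 \cdot \frac{1}{38} + 31 \cdot \frac{1}{8}\right) = - 169 \left(\frac{79}{38} + \frac{31}{8}\right) = \left(-169\right) \frac{905}{152} = - \frac{152945}{152}$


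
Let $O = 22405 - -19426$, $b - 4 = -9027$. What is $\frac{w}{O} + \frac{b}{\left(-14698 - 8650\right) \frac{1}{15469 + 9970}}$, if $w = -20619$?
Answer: $\frac{9601243061195}{976670188} \approx 9830.6$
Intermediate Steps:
$b = -9023$ ($b = 4 - 9027 = -9023$)
$O = 41831$ ($O = 22405 + 19426 = 41831$)
$\frac{w}{O} + \frac{b}{\left(-14698 - 8650\right) \frac{1}{15469 + 9970}} = - \frac{20619}{41831} - \frac{9023}{\left(-14698 - 8650\right) \frac{1}{15469 + 9970}} = \left(-20619\right) \frac{1}{41831} - \frac{9023}{\left(-23348\right) \frac{1}{25439}} = - \frac{20619}{41831} - \frac{9023}{\left(-23348\right) \frac{1}{25439}} = - \frac{20619}{41831} - \frac{9023}{- \frac{23348}{25439}} = - \frac{20619}{41831} - - \frac{229536097}{23348} = - \frac{20619}{41831} + \frac{229536097}{23348} = \frac{9601243061195}{976670188}$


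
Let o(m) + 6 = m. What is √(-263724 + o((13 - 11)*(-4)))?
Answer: I*√263738 ≈ 513.55*I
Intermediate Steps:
o(m) = -6 + m
√(-263724 + o((13 - 11)*(-4))) = √(-263724 + (-6 + (13 - 11)*(-4))) = √(-263724 + (-6 + 2*(-4))) = √(-263724 + (-6 - 8)) = √(-263724 - 14) = √(-263738) = I*√263738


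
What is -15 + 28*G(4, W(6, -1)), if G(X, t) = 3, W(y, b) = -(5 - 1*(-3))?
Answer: 69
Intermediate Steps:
W(y, b) = -8 (W(y, b) = -(5 + 3) = -1*8 = -8)
-15 + 28*G(4, W(6, -1)) = -15 + 28*3 = -15 + 84 = 69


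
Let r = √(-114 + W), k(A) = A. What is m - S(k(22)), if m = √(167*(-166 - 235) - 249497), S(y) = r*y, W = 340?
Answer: -22*√226 + 4*I*√19779 ≈ -330.73 + 562.55*I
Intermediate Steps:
r = √226 (r = √(-114 + 340) = √226 ≈ 15.033)
S(y) = y*√226 (S(y) = √226*y = y*√226)
m = 4*I*√19779 (m = √(167*(-401) - 249497) = √(-66967 - 249497) = √(-316464) = 4*I*√19779 ≈ 562.55*I)
m - S(k(22)) = 4*I*√19779 - 22*√226 = -22*√226 + 4*I*√19779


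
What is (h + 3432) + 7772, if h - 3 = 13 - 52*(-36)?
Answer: 13092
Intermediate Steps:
h = 1888 (h = 3 + (13 - 52*(-36)) = 3 + (13 + 1872) = 3 + 1885 = 1888)
(h + 3432) + 7772 = (1888 + 3432) + 7772 = 5320 + 7772 = 13092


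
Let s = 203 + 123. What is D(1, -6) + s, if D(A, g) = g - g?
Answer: 326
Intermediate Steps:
D(A, g) = 0
s = 326
D(1, -6) + s = 0 + 326 = 326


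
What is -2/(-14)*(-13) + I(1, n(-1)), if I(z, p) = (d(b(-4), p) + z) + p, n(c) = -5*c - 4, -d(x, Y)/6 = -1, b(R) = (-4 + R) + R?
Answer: 43/7 ≈ 6.1429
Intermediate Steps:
b(R) = -4 + 2*R
d(x, Y) = 6 (d(x, Y) = -6*(-1) = 6)
n(c) = -4 - 5*c
I(z, p) = 6 + p + z (I(z, p) = (6 + z) + p = 6 + p + z)
-2/(-14)*(-13) + I(1, n(-1)) = -2/(-14)*(-13) + (6 + (-4 - 5*(-1)) + 1) = -2*(-1/14)*(-13) + (6 + (-4 + 5) + 1) = (⅐)*(-13) + (6 + 1 + 1) = -13/7 + 8 = 43/7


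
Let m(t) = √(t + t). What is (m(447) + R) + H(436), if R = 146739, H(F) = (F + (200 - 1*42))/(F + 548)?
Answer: 24065295/164 + √894 ≈ 1.4677e+5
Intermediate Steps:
H(F) = (158 + F)/(548 + F) (H(F) = (F + (200 - 42))/(548 + F) = (F + 158)/(548 + F) = (158 + F)/(548 + F))
m(t) = √2*√t (m(t) = √(2*t) = √2*√t)
(m(447) + R) + H(436) = (√2*√447 + 146739) + (158 + 436)/(548 + 436) = (√894 + 146739) + 594/984 = (146739 + √894) + (1/984)*594 = (146739 + √894) + 99/164 = 24065295/164 + √894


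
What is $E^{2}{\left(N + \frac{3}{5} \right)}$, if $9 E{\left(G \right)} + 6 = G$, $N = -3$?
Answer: $\frac{196}{225} \approx 0.87111$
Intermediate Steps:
$E{\left(G \right)} = - \frac{2}{3} + \frac{G}{9}$
$E^{2}{\left(N + \frac{3}{5} \right)} = \left(- \frac{2}{3} + \frac{-3 + \frac{3}{5}}{9}\right)^{2} = \left(- \frac{2}{3} + \frac{1}{9} \left(- \frac{12}{5}\right)\right)^{2} = \left(- \frac{2}{3} - \frac{4}{15}\right)^{2} = \left(- \frac{14}{15}\right)^{2} = \frac{196}{225}$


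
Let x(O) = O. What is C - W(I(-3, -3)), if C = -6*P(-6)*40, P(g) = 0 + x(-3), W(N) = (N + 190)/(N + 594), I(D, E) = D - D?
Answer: 213745/297 ≈ 719.68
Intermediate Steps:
I(D, E) = 0
W(N) = (190 + N)/(594 + N)
P(g) = -3 (P(g) = 0 - 3 = -3)
C = 720 (C = -6*(-3)*40 = 18*40 = 720)
C - W(I(-3, -3)) = 720 - (190 + 0)/(594 + 0) = 720 - 190/594 = 720 - 1*95/297 = 720 - 95/297 = 213745/297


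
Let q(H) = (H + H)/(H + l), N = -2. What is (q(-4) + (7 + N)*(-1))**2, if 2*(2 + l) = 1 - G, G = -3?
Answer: 9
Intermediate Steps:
l = 0 (l = -2 + (1 - 1*(-3))/2 = -2 + (1 + 3)/2 = -2 + (1/2)*4 = -2 + 2 = 0)
q(H) = 2 (q(H) = (H + H)/(H + 0) = (2*H)/H = 2)
(q(-4) + (7 + N)*(-1))**2 = (2 + (7 - 2)*(-1))**2 = (2 + 5*(-1))**2 = (2 - 5)**2 = (-3)**2 = 9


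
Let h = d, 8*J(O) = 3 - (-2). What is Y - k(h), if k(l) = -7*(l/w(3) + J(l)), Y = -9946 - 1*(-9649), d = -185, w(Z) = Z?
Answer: -17383/24 ≈ -724.29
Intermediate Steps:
J(O) = 5/8 (J(O) = (3 - (-2))/8 = (3 - 1*(-2))/8 = (3 + 2)/8 = (⅛)*5 = 5/8)
h = -185
Y = -297 (Y = -9946 + 9649 = -297)
k(l) = -35/8 - 7*l/3 (k(l) = -7*(l/3 + 5/8) = -7*(5/8 + l/3) = -35/8 - 7*l/3)
Y - k(h) = -297 - (-35/8 - 7/3*(-185)) = -297 - (-35/8 + 1295/3) = -297 - 1*10255/24 = -297 - 10255/24 = -17383/24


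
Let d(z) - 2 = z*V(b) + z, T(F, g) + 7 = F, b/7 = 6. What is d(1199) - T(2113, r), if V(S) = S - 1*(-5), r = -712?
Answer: 55448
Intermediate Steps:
b = 42 (b = 7*6 = 42)
T(F, g) = -7 + F
V(S) = 5 + S (V(S) = S + 5 = 5 + S)
d(z) = 2 + 48*z (d(z) = 2 + (z*(5 + 42) + z) = 2 + (z*47 + z) = 2 + (47*z + z) = 2 + 48*z)
d(1199) - T(2113, r) = (2 + 48*1199) - (-7 + 2113) = (2 + 57552) - 1*2106 = 57554 - 2106 = 55448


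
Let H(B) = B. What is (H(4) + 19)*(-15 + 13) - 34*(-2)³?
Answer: 226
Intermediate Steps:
(H(4) + 19)*(-15 + 13) - 34*(-2)³ = (4 + 19)*(-15 + 13) - 34*(-2)³ = 23*(-2) - 34*(-8) = -46 + 272 = 226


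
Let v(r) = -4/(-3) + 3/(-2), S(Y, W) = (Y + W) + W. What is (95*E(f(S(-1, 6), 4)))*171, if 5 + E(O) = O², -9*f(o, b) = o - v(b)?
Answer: -18214255/324 ≈ -56217.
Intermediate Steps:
S(Y, W) = Y + 2*W (S(Y, W) = (W + Y) + W = Y + 2*W)
v(r) = -⅙ (v(r) = -4*(-⅓) + 3*(-½) = 4/3 - 3/2 = -⅙)
f(o, b) = -1/54 - o/9 (f(o, b) = -(o - 1*(-⅙))/9 = -(o + ⅙)/9 = -(⅙ + o)/9 = -1/54 - o/9)
E(O) = -5 + O²
(95*E(f(S(-1, 6), 4)))*171 = (95*(-5 + (-1/54 - (-1 + 2*6)/9)²))*171 = (95*(-5 + (-1/54 - (-1 + 12)/9)²))*171 = (95*(-5 + (-1/54 - ⅑*11)²))*171 = (95*(-5 + (-1/54 - 11/9)²))*171 = (95*(-5 + (-67/54)²))*171 = (95*(-5 + 4489/2916))*171 = (95*(-10091/2916))*171 = -958645/2916*171 = -18214255/324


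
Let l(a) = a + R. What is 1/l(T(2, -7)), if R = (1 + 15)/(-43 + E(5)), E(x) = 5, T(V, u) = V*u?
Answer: -19/274 ≈ -0.069343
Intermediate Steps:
R = -8/19 (R = (1 + 15)/(-43 + 5) = 16/(-38) = 16*(-1/38) = -8/19 ≈ -0.42105)
l(a) = -8/19 + a (l(a) = a - 8/19 = -8/19 + a)
1/l(T(2, -7)) = 1/(-8/19 + 2*(-7)) = 1/(-8/19 - 14) = 1/(-274/19) = -19/274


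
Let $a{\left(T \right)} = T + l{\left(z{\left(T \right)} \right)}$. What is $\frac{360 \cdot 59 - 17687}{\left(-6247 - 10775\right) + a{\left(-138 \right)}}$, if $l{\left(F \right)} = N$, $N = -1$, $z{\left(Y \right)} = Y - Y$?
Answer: $- \frac{3553}{17161} \approx -0.20704$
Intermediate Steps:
$z{\left(Y \right)} = 0$
$l{\left(F \right)} = -1$
$a{\left(T \right)} = -1 + T$ ($a{\left(T \right)} = T - 1 = -1 + T$)
$\frac{360 \cdot 59 - 17687}{\left(-6247 - 10775\right) + a{\left(-138 \right)}} = \frac{360 \cdot 59 - 17687}{\left(-6247 - 10775\right) - 139} = \frac{21240 - 17687}{\left(-6247 - 10775\right) - 139} = \frac{3553}{-17022 - 139} = \frac{3553}{-17161} = 3553 \left(- \frac{1}{17161}\right) = - \frac{3553}{17161}$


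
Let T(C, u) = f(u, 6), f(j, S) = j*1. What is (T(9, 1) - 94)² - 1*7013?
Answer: 1636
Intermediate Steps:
f(j, S) = j
T(C, u) = u
(T(9, 1) - 94)² - 1*7013 = (1 - 94)² - 1*7013 = (-93)² - 7013 = 8649 - 7013 = 1636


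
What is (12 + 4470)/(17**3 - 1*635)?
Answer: 747/713 ≈ 1.0477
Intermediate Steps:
(12 + 4470)/(17**3 - 1*635) = 4482/(4913 - 635) = 4482/4278 = 4482*(1/4278) = 747/713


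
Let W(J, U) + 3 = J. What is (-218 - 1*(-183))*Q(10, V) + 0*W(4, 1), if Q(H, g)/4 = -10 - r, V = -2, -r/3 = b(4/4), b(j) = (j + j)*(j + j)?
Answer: -280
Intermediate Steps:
W(J, U) = -3 + J
b(j) = 4*j² (b(j) = (2*j)*(2*j) = 4*j²)
r = -12 (r = -12*(4/4)² = -12*(4*(¼))² = -12*1² = -12 ≈ -12.000)
Q(H, g) = 8 (Q(H, g) = 4*(-10 - 1*(-12)) = 4*(-10 + 12) = 4*2 = 8)
(-218 - 1*(-183))*Q(10, V) + 0*W(4, 1) = (-218 - 1*(-183))*8 + 0*(-3 + 4) = (-218 + 183)*8 + 0*1 = -35*8 + 0 = -280 + 0 = -280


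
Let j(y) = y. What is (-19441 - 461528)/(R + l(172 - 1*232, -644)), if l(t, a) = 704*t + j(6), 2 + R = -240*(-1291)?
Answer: -480969/267604 ≈ -1.7973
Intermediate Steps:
R = 309838 (R = -2 - 240*(-1291) = -2 + 309840 = 309838)
l(t, a) = 6 + 704*t (l(t, a) = 704*t + 6 = 6 + 704*t)
(-19441 - 461528)/(R + l(172 - 1*232, -644)) = (-19441 - 461528)/(309838 + (6 + 704*(172 - 1*232))) = -480969/(309838 + (6 + 704*(172 - 232))) = -480969/(309838 + (6 + 704*(-60))) = -480969/(309838 + (6 - 42240)) = -480969/(309838 - 42234) = -480969/267604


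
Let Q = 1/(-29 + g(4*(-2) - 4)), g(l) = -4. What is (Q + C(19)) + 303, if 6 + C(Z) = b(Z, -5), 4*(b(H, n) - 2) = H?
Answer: 40091/132 ≈ 303.72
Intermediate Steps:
b(H, n) = 2 + H/4
C(Z) = -4 + Z/4 (C(Z) = -6 + (2 + Z/4) = -4 + Z/4)
Q = -1/33 (Q = 1/(-29 - 4) = 1/(-33) = -1/33 ≈ -0.030303)
(Q + C(19)) + 303 = (-1/33 + (-4 + (¼)*19)) + 303 = (-1/33 + (-4 + 19/4)) + 303 = (-1/33 + ¾) + 303 = 95/132 + 303 = 40091/132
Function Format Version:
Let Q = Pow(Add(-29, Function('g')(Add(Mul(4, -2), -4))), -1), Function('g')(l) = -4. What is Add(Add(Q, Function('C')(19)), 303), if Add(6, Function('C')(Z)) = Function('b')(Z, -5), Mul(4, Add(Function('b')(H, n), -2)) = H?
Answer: Rational(40091, 132) ≈ 303.72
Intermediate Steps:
Function('b')(H, n) = Add(2, Mul(Rational(1, 4), H))
Function('C')(Z) = Add(-4, Mul(Rational(1, 4), Z)) (Function('C')(Z) = Add(-6, Add(2, Mul(Rational(1, 4), Z))) = Add(-4, Mul(Rational(1, 4), Z)))
Q = Rational(-1, 33) (Q = Pow(Add(-29, -4), -1) = Pow(-33, -1) = Rational(-1, 33) ≈ -0.030303)
Add(Add(Q, Function('C')(19)), 303) = Add(Add(Rational(-1, 33), Add(-4, Mul(Rational(1, 4), 19))), 303) = Add(Add(Rational(-1, 33), Add(-4, Rational(19, 4))), 303) = Add(Add(Rational(-1, 33), Rational(3, 4)), 303) = Add(Rational(95, 132), 303) = Rational(40091, 132)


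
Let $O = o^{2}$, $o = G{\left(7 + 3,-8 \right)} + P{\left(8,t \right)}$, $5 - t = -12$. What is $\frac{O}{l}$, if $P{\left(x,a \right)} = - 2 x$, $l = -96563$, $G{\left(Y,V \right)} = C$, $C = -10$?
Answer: $- \frac{676}{96563} \approx -0.0070006$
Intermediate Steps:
$t = 17$ ($t = 5 - -12 = 5 + 12 = 17$)
$G{\left(Y,V \right)} = -10$
$o = -26$ ($o = -10 - 16 = -26$)
$O = 676$ ($O = \left(-26\right)^{2} = 676$)
$\frac{O}{l} = \frac{676}{-96563} = 676 \left(- \frac{1}{96563}\right) = - \frac{676}{96563}$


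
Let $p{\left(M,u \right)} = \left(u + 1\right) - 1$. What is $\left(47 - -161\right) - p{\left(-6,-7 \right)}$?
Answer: $215$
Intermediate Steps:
$p{\left(M,u \right)} = u$ ($p{\left(M,u \right)} = \left(1 + u\right) - 1 = u$)
$\left(47 - -161\right) - p{\left(-6,-7 \right)} = \left(47 - -161\right) - -7 = \left(47 + 161\right) + 7 = 208 + 7 = 215$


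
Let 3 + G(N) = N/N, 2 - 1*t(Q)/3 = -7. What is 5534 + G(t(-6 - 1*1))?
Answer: 5532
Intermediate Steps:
t(Q) = 27 (t(Q) = 6 - 3*(-7) = 6 + 21 = 27)
G(N) = -2 (G(N) = -3 + N/N = -3 + 1 = -2)
5534 + G(t(-6 - 1*1)) = 5534 - 2 = 5532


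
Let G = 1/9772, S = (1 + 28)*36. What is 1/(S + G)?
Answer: 9772/10201969 ≈ 0.00095785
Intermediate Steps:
S = 1044 (S = 29*36 = 1044)
G = 1/9772 ≈ 0.00010233
1/(S + G) = 1/(1044 + 1/9772) = 1/(10201969/9772) = 9772/10201969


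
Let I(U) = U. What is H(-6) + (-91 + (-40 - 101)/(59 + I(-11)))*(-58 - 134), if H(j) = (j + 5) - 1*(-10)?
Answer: 18045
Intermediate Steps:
H(j) = 15 + j (H(j) = (5 + j) + 10 = 15 + j)
H(-6) + (-91 + (-40 - 101)/(59 + I(-11)))*(-58 - 134) = (15 - 6) + (-91 + (-40 - 101)/(59 - 11))*(-58 - 134) = 9 + (-91 - 141/48)*(-192) = 9 + (-91 - 141*1/48)*(-192) = 9 + (-91 - 47/16)*(-192) = 9 - 1503/16*(-192) = 9 + 18036 = 18045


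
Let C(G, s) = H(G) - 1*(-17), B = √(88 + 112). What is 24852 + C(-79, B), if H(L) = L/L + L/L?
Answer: 24871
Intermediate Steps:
H(L) = 2 (H(L) = 1 + 1 = 2)
B = 10*√2 (B = √200 = 10*√2 ≈ 14.142)
C(G, s) = 19 (C(G, s) = 2 - 1*(-17) = 2 + 17 = 19)
24852 + C(-79, B) = 24852 + 19 = 24871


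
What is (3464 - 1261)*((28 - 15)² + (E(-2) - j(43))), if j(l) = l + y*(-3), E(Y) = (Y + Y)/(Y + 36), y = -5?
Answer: 4152655/17 ≈ 2.4427e+5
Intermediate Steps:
E(Y) = 2*Y/(36 + Y) (E(Y) = (2*Y)/(36 + Y) = 2*Y/(36 + Y))
j(l) = 15 + l (j(l) = l - 5*(-3) = l + 15 = 15 + l)
(3464 - 1261)*((28 - 15)² + (E(-2) - j(43))) = (3464 - 1261)*((28 - 15)² + (2*(-2)/(36 - 2) - (15 + 43))) = 2203*(13² + (2*(-2)/34 - 1*58)) = 2203*(169 + (2*(-2)*(1/34) - 58)) = 2203*(169 + (-2/17 - 58)) = 2203*(169 - 988/17) = 2203*(1885/17) = 4152655/17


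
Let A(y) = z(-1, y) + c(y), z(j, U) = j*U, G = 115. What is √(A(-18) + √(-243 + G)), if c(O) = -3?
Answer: √(15 + 8*I*√2) ≈ 4.1102 + 1.3763*I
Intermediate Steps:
z(j, U) = U*j
A(y) = -3 - y (A(y) = y*(-1) - 3 = -y - 3 = -3 - y)
√(A(-18) + √(-243 + G)) = √((-3 - 1*(-18)) + √(-243 + 115)) = √((-3 + 18) + √(-128)) = √(15 + 8*I*√2)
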